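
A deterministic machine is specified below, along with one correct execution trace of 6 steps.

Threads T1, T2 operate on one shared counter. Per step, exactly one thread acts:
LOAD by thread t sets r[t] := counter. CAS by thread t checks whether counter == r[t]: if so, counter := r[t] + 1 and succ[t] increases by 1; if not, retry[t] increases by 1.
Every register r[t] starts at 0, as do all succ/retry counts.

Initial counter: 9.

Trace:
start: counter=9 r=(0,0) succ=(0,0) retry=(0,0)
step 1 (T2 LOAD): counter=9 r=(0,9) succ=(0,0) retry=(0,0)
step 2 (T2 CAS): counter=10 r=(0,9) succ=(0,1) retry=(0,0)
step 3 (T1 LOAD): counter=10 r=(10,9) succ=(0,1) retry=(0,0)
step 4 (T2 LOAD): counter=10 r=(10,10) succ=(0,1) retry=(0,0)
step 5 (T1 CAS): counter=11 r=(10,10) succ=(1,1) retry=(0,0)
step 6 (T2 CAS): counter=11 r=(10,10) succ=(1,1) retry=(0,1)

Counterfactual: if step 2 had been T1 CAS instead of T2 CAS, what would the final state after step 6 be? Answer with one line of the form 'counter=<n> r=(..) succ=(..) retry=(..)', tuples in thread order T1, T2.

counter=10 r=(9,9) succ=(1,0) retry=(1,1)

(re-executing from step 2 with the substitution; state before step 2: counter=9 r=(0,9) succ=(0,0) retry=(0,0))
step 2 (T1 CAS): counter=9 r=(0,9) succ=(0,0) retry=(1,0)
step 3 (T1 LOAD): counter=9 r=(9,9) succ=(0,0) retry=(1,0)
step 4 (T2 LOAD): counter=9 r=(9,9) succ=(0,0) retry=(1,0)
step 5 (T1 CAS): counter=10 r=(9,9) succ=(1,0) retry=(1,0)
step 6 (T2 CAS): counter=10 r=(9,9) succ=(1,0) retry=(1,1)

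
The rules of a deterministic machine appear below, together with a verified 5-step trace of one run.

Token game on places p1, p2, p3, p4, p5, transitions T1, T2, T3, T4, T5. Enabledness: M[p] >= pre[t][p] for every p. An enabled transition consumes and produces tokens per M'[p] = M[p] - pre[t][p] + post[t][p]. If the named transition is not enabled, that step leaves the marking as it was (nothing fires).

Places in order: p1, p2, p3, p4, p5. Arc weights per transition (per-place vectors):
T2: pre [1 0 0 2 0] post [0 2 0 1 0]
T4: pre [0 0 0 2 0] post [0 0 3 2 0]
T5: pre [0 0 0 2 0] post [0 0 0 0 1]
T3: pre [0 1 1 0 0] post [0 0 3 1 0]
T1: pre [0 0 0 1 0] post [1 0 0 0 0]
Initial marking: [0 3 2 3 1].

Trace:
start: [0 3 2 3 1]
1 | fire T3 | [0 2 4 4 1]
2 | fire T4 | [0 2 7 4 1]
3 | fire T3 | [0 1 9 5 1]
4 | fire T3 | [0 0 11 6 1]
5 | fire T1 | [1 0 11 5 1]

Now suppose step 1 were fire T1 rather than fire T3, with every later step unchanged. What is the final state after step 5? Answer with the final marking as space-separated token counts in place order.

2 1 9 3 1

(re-executing from step 1 with the substitution; state before step 1: [0 3 2 3 1])
1 | fire T1 | [1 3 2 2 1]
2 | fire T4 | [1 3 5 2 1]
3 | fire T3 | [1 2 7 3 1]
4 | fire T3 | [1 1 9 4 1]
5 | fire T1 | [2 1 9 3 1]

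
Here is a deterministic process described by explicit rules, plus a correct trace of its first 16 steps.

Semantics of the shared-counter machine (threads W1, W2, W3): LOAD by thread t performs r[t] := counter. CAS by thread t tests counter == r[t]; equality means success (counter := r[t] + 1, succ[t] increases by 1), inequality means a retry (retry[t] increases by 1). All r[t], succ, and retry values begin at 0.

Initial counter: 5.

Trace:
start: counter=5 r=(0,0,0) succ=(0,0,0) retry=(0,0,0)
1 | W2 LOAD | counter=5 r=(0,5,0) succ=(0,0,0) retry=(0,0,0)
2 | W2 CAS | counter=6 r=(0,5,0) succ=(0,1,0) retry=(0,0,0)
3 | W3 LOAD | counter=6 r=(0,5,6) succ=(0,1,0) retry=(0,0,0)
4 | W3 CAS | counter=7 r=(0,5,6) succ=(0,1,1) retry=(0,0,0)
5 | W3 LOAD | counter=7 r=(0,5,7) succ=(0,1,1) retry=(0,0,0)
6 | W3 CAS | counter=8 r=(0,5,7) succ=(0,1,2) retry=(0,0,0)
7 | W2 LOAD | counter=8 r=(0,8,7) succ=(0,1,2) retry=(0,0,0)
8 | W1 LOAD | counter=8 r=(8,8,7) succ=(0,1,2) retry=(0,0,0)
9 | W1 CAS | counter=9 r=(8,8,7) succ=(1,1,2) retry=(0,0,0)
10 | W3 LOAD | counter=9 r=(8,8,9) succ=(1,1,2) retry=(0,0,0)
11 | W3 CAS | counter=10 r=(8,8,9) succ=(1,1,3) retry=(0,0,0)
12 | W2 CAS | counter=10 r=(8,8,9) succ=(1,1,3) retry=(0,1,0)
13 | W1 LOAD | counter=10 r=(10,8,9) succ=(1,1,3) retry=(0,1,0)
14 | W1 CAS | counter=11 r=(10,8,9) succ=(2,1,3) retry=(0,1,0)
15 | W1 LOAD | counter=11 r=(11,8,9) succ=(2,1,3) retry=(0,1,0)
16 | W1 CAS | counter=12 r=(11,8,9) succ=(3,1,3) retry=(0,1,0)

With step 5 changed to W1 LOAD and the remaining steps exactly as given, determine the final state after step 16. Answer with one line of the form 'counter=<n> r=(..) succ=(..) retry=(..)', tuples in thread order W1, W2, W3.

(re-executing from step 5 with the substitution; state before step 5: counter=7 r=(0,5,6) succ=(0,1,1) retry=(0,0,0))
5 | W1 LOAD | counter=7 r=(7,5,6) succ=(0,1,1) retry=(0,0,0)
6 | W3 CAS | counter=7 r=(7,5,6) succ=(0,1,1) retry=(0,0,1)
7 | W2 LOAD | counter=7 r=(7,7,6) succ=(0,1,1) retry=(0,0,1)
8 | W1 LOAD | counter=7 r=(7,7,6) succ=(0,1,1) retry=(0,0,1)
9 | W1 CAS | counter=8 r=(7,7,6) succ=(1,1,1) retry=(0,0,1)
10 | W3 LOAD | counter=8 r=(7,7,8) succ=(1,1,1) retry=(0,0,1)
11 | W3 CAS | counter=9 r=(7,7,8) succ=(1,1,2) retry=(0,0,1)
12 | W2 CAS | counter=9 r=(7,7,8) succ=(1,1,2) retry=(0,1,1)
13 | W1 LOAD | counter=9 r=(9,7,8) succ=(1,1,2) retry=(0,1,1)
14 | W1 CAS | counter=10 r=(9,7,8) succ=(2,1,2) retry=(0,1,1)
15 | W1 LOAD | counter=10 r=(10,7,8) succ=(2,1,2) retry=(0,1,1)
16 | W1 CAS | counter=11 r=(10,7,8) succ=(3,1,2) retry=(0,1,1)

counter=11 r=(10,7,8) succ=(3,1,2) retry=(0,1,1)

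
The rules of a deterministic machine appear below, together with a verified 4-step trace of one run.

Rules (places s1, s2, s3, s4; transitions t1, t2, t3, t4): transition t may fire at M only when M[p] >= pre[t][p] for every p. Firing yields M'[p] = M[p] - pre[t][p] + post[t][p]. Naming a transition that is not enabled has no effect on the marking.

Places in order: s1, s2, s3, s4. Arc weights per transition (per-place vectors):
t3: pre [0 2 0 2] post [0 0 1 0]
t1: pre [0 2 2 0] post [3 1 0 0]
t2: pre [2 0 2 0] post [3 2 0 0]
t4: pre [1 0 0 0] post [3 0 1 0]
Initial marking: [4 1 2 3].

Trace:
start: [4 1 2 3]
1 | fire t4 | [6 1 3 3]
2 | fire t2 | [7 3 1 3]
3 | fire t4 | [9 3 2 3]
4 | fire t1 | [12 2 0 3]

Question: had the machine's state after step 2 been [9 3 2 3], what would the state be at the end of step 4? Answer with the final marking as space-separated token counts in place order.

14 2 1 3

state after step 2 := [9 3 2 3]
3 | fire t4 | [11 3 3 3]
4 | fire t1 | [14 2 1 3]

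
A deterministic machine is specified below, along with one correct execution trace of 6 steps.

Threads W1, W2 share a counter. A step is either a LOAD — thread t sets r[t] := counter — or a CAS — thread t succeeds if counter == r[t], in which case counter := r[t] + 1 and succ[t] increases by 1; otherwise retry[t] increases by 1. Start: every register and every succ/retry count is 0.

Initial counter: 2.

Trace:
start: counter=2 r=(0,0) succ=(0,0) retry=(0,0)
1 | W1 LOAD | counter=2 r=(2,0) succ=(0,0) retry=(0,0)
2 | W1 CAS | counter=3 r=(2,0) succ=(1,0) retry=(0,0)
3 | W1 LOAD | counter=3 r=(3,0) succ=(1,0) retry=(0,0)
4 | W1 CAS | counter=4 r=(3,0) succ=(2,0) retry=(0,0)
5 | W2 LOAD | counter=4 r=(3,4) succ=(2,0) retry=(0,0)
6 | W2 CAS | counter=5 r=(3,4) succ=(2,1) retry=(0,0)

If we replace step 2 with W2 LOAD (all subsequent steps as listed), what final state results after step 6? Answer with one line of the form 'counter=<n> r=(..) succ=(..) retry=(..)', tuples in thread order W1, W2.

counter=4 r=(2,3) succ=(1,1) retry=(0,0)

(re-executing from step 2 with the substitution; state before step 2: counter=2 r=(2,0) succ=(0,0) retry=(0,0))
2 | W2 LOAD | counter=2 r=(2,2) succ=(0,0) retry=(0,0)
3 | W1 LOAD | counter=2 r=(2,2) succ=(0,0) retry=(0,0)
4 | W1 CAS | counter=3 r=(2,2) succ=(1,0) retry=(0,0)
5 | W2 LOAD | counter=3 r=(2,3) succ=(1,0) retry=(0,0)
6 | W2 CAS | counter=4 r=(2,3) succ=(1,1) retry=(0,0)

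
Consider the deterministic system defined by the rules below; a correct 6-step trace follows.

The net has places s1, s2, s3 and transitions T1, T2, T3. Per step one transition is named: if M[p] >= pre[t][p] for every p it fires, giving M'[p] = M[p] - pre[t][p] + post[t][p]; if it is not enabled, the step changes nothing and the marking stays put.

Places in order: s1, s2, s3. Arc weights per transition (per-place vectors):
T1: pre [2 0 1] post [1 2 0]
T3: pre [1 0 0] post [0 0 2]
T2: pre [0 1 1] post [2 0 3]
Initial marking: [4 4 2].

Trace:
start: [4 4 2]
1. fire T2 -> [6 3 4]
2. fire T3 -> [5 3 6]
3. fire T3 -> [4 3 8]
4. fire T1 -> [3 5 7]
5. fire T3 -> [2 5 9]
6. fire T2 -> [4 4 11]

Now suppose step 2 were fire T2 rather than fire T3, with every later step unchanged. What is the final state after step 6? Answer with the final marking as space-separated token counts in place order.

7 3 11

(re-executing from step 2 with the substitution; state before step 2: [6 3 4])
2. fire T2 -> [8 2 6]
3. fire T3 -> [7 2 8]
4. fire T1 -> [6 4 7]
5. fire T3 -> [5 4 9]
6. fire T2 -> [7 3 11]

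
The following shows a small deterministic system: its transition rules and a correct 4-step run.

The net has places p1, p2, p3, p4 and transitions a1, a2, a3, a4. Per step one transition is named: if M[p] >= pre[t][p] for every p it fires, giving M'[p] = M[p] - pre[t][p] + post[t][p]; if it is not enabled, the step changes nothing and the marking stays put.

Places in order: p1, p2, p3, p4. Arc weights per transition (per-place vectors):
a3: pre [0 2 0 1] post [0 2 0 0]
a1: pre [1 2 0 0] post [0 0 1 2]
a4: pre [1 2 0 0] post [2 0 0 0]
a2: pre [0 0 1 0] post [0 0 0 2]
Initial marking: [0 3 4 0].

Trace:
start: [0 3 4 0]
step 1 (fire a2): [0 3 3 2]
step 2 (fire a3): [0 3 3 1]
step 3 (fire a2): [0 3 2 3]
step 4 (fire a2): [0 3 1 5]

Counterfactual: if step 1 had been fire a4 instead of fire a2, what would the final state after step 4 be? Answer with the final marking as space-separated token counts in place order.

(re-executing from step 1 with the substitution; state before step 1: [0 3 4 0])
step 1 (fire a4): [0 3 4 0]
step 2 (fire a3): [0 3 4 0]
step 3 (fire a2): [0 3 3 2]
step 4 (fire a2): [0 3 2 4]

0 3 2 4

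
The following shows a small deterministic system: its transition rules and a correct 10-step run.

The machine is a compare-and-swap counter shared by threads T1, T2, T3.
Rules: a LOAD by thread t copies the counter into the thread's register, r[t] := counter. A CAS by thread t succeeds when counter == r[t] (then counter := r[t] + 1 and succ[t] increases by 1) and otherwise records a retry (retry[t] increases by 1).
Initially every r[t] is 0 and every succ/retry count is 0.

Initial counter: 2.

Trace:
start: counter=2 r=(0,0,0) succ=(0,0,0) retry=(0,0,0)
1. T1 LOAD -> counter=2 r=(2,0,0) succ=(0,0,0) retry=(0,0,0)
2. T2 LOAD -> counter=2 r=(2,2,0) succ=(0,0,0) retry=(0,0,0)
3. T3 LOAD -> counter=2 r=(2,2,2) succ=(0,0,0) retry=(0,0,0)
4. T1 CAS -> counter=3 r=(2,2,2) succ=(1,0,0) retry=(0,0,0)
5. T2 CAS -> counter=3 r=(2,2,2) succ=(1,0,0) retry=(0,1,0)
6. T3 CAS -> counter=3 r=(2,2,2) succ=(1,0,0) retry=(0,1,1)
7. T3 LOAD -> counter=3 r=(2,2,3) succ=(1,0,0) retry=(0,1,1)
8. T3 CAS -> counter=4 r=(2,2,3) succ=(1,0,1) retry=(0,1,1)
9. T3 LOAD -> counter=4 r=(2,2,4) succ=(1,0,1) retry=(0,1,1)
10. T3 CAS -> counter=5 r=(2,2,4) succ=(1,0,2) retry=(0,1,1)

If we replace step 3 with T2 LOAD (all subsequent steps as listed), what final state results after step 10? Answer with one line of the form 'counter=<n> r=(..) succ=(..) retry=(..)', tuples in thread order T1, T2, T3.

counter=5 r=(2,2,4) succ=(1,0,2) retry=(0,1,1)

(re-executing from step 3 with the substitution; state before step 3: counter=2 r=(2,2,0) succ=(0,0,0) retry=(0,0,0))
3. T2 LOAD -> counter=2 r=(2,2,0) succ=(0,0,0) retry=(0,0,0)
4. T1 CAS -> counter=3 r=(2,2,0) succ=(1,0,0) retry=(0,0,0)
5. T2 CAS -> counter=3 r=(2,2,0) succ=(1,0,0) retry=(0,1,0)
6. T3 CAS -> counter=3 r=(2,2,0) succ=(1,0,0) retry=(0,1,1)
7. T3 LOAD -> counter=3 r=(2,2,3) succ=(1,0,0) retry=(0,1,1)
8. T3 CAS -> counter=4 r=(2,2,3) succ=(1,0,1) retry=(0,1,1)
9. T3 LOAD -> counter=4 r=(2,2,4) succ=(1,0,1) retry=(0,1,1)
10. T3 CAS -> counter=5 r=(2,2,4) succ=(1,0,2) retry=(0,1,1)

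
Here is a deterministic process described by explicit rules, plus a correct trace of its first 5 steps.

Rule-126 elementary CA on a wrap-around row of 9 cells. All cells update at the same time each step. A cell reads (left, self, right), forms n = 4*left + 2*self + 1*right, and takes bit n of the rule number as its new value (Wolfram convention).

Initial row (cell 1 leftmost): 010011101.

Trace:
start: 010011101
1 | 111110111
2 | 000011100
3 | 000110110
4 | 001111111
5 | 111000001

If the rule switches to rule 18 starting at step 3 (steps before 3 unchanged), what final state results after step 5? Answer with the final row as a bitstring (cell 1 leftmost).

110000000

(re-executing steps 3..5 under rule 18; state before step 3: 000011100)
3 | 000100010
4 | 001010101
5 | 110000000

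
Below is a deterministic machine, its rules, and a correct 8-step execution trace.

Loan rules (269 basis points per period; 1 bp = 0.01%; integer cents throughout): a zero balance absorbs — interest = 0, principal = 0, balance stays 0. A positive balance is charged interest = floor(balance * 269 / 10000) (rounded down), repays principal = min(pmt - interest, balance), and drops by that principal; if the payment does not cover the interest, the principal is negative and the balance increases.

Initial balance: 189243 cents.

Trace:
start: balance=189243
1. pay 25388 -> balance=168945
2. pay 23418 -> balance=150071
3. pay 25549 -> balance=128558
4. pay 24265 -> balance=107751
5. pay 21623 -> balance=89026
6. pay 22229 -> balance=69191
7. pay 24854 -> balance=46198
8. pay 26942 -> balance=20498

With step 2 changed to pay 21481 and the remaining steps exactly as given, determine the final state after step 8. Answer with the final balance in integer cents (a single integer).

22771

(re-executing from step 2 with the substitution; state before step 2: balance=168945)
2. pay 21481 -> balance=152008
3. pay 25549 -> balance=130548
4. pay 24265 -> balance=109794
5. pay 21623 -> balance=91124
6. pay 22229 -> balance=71346
7. pay 24854 -> balance=48411
8. pay 26942 -> balance=22771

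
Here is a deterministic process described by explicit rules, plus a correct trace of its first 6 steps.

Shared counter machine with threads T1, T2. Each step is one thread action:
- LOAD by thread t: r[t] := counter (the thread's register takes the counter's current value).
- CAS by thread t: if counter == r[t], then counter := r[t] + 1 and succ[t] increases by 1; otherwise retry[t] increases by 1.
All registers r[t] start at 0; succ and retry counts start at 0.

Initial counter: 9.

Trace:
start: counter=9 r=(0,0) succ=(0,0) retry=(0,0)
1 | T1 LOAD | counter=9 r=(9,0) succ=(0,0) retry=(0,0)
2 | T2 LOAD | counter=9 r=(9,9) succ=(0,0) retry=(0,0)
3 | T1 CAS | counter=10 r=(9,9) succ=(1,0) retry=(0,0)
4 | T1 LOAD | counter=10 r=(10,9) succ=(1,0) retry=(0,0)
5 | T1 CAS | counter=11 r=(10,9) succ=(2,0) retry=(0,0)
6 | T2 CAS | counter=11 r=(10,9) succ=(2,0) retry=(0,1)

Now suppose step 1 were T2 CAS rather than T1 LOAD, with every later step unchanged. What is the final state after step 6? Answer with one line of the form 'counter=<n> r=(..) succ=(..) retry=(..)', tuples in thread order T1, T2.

counter=10 r=(9,9) succ=(1,0) retry=(1,2)

(re-executing from step 1 with the substitution; state before step 1: counter=9 r=(0,0) succ=(0,0) retry=(0,0))
1 | T2 CAS | counter=9 r=(0,0) succ=(0,0) retry=(0,1)
2 | T2 LOAD | counter=9 r=(0,9) succ=(0,0) retry=(0,1)
3 | T1 CAS | counter=9 r=(0,9) succ=(0,0) retry=(1,1)
4 | T1 LOAD | counter=9 r=(9,9) succ=(0,0) retry=(1,1)
5 | T1 CAS | counter=10 r=(9,9) succ=(1,0) retry=(1,1)
6 | T2 CAS | counter=10 r=(9,9) succ=(1,0) retry=(1,2)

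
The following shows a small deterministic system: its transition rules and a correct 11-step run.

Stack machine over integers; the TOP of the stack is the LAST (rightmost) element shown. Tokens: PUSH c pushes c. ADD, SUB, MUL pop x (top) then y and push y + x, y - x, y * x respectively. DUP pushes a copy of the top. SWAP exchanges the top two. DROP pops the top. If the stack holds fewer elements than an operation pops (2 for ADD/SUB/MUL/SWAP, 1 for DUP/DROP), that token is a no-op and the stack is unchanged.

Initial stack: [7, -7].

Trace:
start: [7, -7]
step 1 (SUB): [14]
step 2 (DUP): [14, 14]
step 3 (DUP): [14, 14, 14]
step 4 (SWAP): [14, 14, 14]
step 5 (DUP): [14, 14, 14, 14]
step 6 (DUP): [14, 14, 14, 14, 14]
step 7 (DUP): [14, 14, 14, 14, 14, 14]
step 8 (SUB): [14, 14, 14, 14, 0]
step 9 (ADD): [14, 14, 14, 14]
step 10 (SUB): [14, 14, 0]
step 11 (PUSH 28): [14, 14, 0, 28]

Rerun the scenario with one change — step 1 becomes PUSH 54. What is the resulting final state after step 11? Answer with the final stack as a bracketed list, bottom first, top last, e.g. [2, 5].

[7, -7, 54, 54, 0, 28]

(re-executing from step 1 with the substitution; state before step 1: [7, -7])
step 1 (PUSH 54): [7, -7, 54]
step 2 (DUP): [7, -7, 54, 54]
step 3 (DUP): [7, -7, 54, 54, 54]
step 4 (SWAP): [7, -7, 54, 54, 54]
step 5 (DUP): [7, -7, 54, 54, 54, 54]
step 6 (DUP): [7, -7, 54, 54, 54, 54, 54]
step 7 (DUP): [7, -7, 54, 54, 54, 54, 54, 54]
step 8 (SUB): [7, -7, 54, 54, 54, 54, 0]
step 9 (ADD): [7, -7, 54, 54, 54, 54]
step 10 (SUB): [7, -7, 54, 54, 0]
step 11 (PUSH 28): [7, -7, 54, 54, 0, 28]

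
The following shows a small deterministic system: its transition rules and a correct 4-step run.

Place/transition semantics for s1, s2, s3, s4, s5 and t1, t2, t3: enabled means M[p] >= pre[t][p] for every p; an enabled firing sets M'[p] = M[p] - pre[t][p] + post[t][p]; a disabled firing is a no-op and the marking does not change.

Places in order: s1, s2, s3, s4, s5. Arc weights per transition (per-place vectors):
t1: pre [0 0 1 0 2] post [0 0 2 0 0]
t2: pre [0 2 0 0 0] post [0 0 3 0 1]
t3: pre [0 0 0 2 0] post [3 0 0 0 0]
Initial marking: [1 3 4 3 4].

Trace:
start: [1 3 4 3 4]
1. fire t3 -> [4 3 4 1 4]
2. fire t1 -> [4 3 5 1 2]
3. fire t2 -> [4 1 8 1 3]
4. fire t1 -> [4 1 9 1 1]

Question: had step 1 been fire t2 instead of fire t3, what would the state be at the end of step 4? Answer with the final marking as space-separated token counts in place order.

(re-executing from step 1 with the substitution; state before step 1: [1 3 4 3 4])
1. fire t2 -> [1 1 7 3 5]
2. fire t1 -> [1 1 8 3 3]
3. fire t2 -> [1 1 8 3 3]
4. fire t1 -> [1 1 9 3 1]

1 1 9 3 1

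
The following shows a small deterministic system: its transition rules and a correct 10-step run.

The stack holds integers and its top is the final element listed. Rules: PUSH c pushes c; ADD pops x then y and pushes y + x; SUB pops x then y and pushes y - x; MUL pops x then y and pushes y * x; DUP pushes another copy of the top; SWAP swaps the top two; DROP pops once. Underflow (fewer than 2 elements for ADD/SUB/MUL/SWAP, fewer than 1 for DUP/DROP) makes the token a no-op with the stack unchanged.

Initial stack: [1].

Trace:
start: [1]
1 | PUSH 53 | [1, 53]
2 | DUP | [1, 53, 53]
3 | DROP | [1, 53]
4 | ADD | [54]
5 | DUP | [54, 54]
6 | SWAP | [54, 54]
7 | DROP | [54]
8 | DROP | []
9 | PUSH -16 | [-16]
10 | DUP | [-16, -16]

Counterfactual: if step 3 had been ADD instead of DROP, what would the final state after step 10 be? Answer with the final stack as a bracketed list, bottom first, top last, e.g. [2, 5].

(re-executing from step 3 with the substitution; state before step 3: [1, 53, 53])
3 | ADD | [1, 106]
4 | ADD | [107]
5 | DUP | [107, 107]
6 | SWAP | [107, 107]
7 | DROP | [107]
8 | DROP | []
9 | PUSH -16 | [-16]
10 | DUP | [-16, -16]

[-16, -16]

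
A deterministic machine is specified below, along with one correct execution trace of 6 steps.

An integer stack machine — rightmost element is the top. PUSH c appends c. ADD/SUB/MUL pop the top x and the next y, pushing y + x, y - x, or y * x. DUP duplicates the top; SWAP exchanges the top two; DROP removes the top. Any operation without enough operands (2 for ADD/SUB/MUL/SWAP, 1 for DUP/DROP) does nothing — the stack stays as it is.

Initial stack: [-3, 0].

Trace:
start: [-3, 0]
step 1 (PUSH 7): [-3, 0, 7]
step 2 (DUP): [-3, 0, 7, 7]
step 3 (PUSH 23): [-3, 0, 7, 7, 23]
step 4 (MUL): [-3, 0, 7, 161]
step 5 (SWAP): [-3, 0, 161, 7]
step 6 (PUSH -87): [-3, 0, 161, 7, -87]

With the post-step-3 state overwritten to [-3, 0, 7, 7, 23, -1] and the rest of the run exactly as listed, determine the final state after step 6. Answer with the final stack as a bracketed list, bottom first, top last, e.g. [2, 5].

[-3, 0, 7, -23, 7, -87]

state after step 3 := [-3, 0, 7, 7, 23, -1]
step 4 (MUL): [-3, 0, 7, 7, -23]
step 5 (SWAP): [-3, 0, 7, -23, 7]
step 6 (PUSH -87): [-3, 0, 7, -23, 7, -87]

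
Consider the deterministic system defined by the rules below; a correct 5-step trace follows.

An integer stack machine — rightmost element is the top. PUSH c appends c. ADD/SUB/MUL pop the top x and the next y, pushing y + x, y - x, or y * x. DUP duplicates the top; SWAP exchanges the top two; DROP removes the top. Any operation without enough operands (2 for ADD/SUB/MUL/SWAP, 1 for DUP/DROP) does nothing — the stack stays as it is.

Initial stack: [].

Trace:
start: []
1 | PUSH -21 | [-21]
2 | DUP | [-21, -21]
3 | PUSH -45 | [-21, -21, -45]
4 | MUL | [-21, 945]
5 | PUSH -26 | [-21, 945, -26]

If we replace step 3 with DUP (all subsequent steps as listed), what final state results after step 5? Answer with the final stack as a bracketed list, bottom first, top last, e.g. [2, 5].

(re-executing from step 3 with the substitution; state before step 3: [-21, -21])
3 | DUP | [-21, -21, -21]
4 | MUL | [-21, 441]
5 | PUSH -26 | [-21, 441, -26]

[-21, 441, -26]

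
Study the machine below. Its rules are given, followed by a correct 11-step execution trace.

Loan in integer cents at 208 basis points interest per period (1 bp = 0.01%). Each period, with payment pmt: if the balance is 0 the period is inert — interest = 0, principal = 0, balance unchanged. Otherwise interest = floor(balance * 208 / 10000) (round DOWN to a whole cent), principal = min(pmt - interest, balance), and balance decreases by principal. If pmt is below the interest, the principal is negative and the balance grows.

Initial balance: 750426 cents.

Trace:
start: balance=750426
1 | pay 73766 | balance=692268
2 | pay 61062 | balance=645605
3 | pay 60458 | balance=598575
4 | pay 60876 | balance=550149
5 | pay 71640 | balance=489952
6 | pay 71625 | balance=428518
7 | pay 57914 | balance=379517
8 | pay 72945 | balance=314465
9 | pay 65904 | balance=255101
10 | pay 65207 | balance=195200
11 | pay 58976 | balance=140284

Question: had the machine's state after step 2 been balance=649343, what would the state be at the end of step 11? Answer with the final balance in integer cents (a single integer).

state after step 2 := balance=649343
3 | pay 60458 | balance=602391
4 | pay 60876 | balance=554044
5 | pay 71640 | balance=493928
6 | pay 71625 | balance=432576
7 | pay 57914 | balance=383659
8 | pay 72945 | balance=318694
9 | pay 65904 | balance=259418
10 | pay 65207 | balance=199606
11 | pay 58976 | balance=144781

144781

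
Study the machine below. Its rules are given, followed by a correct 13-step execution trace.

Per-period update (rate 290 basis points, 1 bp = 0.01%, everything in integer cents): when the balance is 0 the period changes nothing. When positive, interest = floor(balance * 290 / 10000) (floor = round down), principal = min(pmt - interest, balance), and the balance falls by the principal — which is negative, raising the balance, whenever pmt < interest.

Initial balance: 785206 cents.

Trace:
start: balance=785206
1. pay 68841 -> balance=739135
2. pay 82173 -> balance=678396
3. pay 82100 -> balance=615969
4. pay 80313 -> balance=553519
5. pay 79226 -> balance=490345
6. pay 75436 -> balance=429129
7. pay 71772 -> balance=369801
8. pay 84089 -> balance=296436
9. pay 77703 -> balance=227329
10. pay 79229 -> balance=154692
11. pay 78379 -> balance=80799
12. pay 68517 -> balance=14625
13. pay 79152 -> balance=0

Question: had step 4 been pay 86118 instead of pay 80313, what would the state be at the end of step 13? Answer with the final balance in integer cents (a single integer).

0

(re-executing from step 4 with the substitution; state before step 4: balance=615969)
4. pay 86118 -> balance=547714
5. pay 79226 -> balance=484371
6. pay 75436 -> balance=422981
7. pay 71772 -> balance=363475
8. pay 84089 -> balance=289926
9. pay 77703 -> balance=220630
10. pay 79229 -> balance=147799
11. pay 78379 -> balance=73706
12. pay 68517 -> balance=7326
13. pay 79152 -> balance=0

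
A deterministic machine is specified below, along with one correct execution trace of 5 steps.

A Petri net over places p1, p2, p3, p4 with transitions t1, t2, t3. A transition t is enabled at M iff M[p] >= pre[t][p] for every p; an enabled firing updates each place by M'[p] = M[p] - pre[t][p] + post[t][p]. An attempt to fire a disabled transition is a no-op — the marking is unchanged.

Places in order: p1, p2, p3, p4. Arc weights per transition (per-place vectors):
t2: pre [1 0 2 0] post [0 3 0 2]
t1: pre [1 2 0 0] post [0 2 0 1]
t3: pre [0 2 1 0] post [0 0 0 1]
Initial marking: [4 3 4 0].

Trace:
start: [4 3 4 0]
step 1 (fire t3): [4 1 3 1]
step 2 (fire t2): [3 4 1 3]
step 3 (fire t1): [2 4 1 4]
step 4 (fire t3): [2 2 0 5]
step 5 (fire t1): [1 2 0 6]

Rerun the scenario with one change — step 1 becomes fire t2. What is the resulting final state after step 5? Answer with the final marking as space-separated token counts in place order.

0 9 0 6

(re-executing from step 1 with the substitution; state before step 1: [4 3 4 0])
step 1 (fire t2): [3 6 2 2]
step 2 (fire t2): [2 9 0 4]
step 3 (fire t1): [1 9 0 5]
step 4 (fire t3): [1 9 0 5]
step 5 (fire t1): [0 9 0 6]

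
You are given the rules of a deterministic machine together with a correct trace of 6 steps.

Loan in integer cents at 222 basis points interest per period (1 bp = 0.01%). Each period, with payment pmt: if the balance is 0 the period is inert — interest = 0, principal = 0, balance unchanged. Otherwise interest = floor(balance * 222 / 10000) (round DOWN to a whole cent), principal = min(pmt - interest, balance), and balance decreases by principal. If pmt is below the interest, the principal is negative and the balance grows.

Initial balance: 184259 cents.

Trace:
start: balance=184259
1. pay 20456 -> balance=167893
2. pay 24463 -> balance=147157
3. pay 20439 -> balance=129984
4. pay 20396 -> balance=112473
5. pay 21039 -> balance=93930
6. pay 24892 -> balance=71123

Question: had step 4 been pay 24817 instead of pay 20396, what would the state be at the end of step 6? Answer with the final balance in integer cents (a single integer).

(re-executing from step 4 with the substitution; state before step 4: balance=129984)
4. pay 24817 -> balance=108052
5. pay 21039 -> balance=89411
6. pay 24892 -> balance=66503

66503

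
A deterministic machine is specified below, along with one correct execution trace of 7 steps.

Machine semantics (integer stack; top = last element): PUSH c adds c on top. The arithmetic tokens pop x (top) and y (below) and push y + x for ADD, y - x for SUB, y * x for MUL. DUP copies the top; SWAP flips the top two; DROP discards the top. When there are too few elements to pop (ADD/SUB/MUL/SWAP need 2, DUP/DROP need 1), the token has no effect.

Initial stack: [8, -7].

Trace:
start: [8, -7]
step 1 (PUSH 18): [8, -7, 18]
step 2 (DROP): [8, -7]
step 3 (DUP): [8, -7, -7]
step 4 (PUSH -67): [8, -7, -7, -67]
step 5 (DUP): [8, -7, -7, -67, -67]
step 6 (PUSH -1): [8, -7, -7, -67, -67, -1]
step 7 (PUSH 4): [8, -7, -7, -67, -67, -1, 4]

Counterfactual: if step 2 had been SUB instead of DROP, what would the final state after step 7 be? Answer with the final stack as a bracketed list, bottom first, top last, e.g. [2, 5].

[8, -25, -25, -67, -67, -1, 4]

(re-executing from step 2 with the substitution; state before step 2: [8, -7, 18])
step 2 (SUB): [8, -25]
step 3 (DUP): [8, -25, -25]
step 4 (PUSH -67): [8, -25, -25, -67]
step 5 (DUP): [8, -25, -25, -67, -67]
step 6 (PUSH -1): [8, -25, -25, -67, -67, -1]
step 7 (PUSH 4): [8, -25, -25, -67, -67, -1, 4]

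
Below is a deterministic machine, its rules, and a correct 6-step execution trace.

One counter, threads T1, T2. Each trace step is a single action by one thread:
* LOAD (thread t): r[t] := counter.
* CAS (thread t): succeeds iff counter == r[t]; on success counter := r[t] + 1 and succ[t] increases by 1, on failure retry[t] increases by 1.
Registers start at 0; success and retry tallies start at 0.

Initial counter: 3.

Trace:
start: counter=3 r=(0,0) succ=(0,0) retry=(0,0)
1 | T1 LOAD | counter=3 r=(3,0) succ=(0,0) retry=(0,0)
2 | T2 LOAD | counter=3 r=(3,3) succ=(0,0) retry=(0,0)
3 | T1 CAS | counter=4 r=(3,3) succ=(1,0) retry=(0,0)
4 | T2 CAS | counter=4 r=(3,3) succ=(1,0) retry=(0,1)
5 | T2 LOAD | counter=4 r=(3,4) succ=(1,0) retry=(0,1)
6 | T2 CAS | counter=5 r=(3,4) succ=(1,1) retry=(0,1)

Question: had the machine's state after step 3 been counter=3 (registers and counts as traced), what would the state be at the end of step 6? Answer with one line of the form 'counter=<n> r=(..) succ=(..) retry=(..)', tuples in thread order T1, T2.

state after step 3 := counter=3 r=(3,3) succ=(1,0) retry=(0,0)
4 | T2 CAS | counter=4 r=(3,3) succ=(1,1) retry=(0,0)
5 | T2 LOAD | counter=4 r=(3,4) succ=(1,1) retry=(0,0)
6 | T2 CAS | counter=5 r=(3,4) succ=(1,2) retry=(0,0)

counter=5 r=(3,4) succ=(1,2) retry=(0,0)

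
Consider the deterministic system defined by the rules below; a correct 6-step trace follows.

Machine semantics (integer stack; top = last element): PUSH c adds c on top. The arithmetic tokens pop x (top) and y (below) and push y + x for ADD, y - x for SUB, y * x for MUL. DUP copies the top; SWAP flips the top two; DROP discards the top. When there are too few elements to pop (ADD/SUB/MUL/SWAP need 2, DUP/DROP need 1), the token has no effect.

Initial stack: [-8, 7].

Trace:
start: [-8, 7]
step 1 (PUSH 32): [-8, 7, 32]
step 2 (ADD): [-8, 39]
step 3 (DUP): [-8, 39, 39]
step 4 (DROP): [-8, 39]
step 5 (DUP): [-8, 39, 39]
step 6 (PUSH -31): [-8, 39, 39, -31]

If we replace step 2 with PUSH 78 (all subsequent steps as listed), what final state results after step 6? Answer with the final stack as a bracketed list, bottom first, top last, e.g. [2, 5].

(re-executing from step 2 with the substitution; state before step 2: [-8, 7, 32])
step 2 (PUSH 78): [-8, 7, 32, 78]
step 3 (DUP): [-8, 7, 32, 78, 78]
step 4 (DROP): [-8, 7, 32, 78]
step 5 (DUP): [-8, 7, 32, 78, 78]
step 6 (PUSH -31): [-8, 7, 32, 78, 78, -31]

[-8, 7, 32, 78, 78, -31]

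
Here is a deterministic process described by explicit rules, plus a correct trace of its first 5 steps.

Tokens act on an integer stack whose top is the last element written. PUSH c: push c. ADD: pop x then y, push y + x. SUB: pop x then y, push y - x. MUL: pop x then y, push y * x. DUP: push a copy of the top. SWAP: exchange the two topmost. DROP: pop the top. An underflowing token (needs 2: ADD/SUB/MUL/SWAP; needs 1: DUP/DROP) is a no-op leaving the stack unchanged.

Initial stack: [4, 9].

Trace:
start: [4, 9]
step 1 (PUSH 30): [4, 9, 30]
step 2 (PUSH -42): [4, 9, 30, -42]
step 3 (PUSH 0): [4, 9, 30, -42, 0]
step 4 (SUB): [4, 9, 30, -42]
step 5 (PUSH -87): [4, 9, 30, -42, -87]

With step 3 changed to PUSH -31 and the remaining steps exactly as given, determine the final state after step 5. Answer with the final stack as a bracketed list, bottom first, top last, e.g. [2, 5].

[4, 9, 30, -11, -87]

(re-executing from step 3 with the substitution; state before step 3: [4, 9, 30, -42])
step 3 (PUSH -31): [4, 9, 30, -42, -31]
step 4 (SUB): [4, 9, 30, -11]
step 5 (PUSH -87): [4, 9, 30, -11, -87]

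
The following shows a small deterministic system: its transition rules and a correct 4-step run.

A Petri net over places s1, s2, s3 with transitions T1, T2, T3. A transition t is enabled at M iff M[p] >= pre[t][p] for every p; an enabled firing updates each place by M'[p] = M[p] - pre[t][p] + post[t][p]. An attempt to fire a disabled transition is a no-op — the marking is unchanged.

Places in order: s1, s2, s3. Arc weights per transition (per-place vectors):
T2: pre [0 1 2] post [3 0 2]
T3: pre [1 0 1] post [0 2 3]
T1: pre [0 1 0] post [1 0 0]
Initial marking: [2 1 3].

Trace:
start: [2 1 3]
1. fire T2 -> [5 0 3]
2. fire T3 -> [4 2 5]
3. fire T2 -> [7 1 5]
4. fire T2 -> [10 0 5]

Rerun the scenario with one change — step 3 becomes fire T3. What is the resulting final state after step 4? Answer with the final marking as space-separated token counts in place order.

6 3 7

(re-executing from step 3 with the substitution; state before step 3: [4 2 5])
3. fire T3 -> [3 4 7]
4. fire T2 -> [6 3 7]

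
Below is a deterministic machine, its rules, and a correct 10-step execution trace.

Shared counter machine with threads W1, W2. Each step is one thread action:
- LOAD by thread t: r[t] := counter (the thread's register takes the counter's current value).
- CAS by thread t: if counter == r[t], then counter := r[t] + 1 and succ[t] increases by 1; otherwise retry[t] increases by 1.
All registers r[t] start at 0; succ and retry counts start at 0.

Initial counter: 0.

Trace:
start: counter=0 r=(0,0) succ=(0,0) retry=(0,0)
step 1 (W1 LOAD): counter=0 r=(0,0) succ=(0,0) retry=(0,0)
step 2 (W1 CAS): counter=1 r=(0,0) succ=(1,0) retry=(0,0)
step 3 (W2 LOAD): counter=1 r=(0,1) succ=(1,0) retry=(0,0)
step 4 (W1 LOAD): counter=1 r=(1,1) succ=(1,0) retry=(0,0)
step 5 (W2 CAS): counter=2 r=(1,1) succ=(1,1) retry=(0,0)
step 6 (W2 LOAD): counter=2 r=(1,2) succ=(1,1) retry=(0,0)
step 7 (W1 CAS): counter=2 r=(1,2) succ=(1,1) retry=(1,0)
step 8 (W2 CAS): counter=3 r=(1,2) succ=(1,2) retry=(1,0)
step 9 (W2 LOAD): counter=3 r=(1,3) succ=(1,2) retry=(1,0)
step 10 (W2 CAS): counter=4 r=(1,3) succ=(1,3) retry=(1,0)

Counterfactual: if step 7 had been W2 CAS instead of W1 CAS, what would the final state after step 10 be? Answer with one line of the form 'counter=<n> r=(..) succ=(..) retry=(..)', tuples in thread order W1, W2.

counter=4 r=(1,3) succ=(1,3) retry=(0,1)

(re-executing from step 7 with the substitution; state before step 7: counter=2 r=(1,2) succ=(1,1) retry=(0,0))
step 7 (W2 CAS): counter=3 r=(1,2) succ=(1,2) retry=(0,0)
step 8 (W2 CAS): counter=3 r=(1,2) succ=(1,2) retry=(0,1)
step 9 (W2 LOAD): counter=3 r=(1,3) succ=(1,2) retry=(0,1)
step 10 (W2 CAS): counter=4 r=(1,3) succ=(1,3) retry=(0,1)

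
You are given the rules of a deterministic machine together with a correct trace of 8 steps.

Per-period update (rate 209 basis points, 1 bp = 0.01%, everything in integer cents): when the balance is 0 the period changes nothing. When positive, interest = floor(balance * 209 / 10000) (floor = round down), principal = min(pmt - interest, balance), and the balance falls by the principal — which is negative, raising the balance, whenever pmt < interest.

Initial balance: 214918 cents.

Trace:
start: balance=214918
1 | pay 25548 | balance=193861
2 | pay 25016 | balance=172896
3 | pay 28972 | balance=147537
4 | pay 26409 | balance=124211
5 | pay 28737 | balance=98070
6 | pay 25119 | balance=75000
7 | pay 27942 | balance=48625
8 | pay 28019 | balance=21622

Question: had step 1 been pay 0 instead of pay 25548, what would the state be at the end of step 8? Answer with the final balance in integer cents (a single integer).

(re-executing from step 1 with the substitution; state before step 1: balance=214918)
1 | pay 0 | balance=219409
2 | pay 25016 | balance=198978
3 | pay 28972 | balance=174164
4 | pay 26409 | balance=151395
5 | pay 28737 | balance=125822
6 | pay 25119 | balance=103332
7 | pay 27942 | balance=77549
8 | pay 28019 | balance=51150

51150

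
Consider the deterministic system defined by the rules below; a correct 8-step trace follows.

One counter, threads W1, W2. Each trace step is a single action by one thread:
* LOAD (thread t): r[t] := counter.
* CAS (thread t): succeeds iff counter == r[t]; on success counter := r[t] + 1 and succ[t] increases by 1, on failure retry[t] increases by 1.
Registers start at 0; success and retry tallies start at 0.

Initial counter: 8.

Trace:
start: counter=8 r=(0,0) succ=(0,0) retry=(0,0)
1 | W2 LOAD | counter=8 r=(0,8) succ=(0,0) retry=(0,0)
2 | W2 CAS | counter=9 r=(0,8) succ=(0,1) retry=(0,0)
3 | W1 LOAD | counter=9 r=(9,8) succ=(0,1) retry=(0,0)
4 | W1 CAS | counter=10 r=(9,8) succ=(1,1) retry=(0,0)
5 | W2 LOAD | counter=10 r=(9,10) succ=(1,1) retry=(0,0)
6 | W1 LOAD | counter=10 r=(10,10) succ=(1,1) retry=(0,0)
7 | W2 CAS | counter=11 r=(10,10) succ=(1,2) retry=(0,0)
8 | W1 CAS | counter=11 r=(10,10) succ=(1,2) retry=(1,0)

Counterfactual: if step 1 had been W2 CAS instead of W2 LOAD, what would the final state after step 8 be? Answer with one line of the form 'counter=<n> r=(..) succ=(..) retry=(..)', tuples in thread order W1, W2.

counter=10 r=(9,9) succ=(1,1) retry=(1,2)

(re-executing from step 1 with the substitution; state before step 1: counter=8 r=(0,0) succ=(0,0) retry=(0,0))
1 | W2 CAS | counter=8 r=(0,0) succ=(0,0) retry=(0,1)
2 | W2 CAS | counter=8 r=(0,0) succ=(0,0) retry=(0,2)
3 | W1 LOAD | counter=8 r=(8,0) succ=(0,0) retry=(0,2)
4 | W1 CAS | counter=9 r=(8,0) succ=(1,0) retry=(0,2)
5 | W2 LOAD | counter=9 r=(8,9) succ=(1,0) retry=(0,2)
6 | W1 LOAD | counter=9 r=(9,9) succ=(1,0) retry=(0,2)
7 | W2 CAS | counter=10 r=(9,9) succ=(1,1) retry=(0,2)
8 | W1 CAS | counter=10 r=(9,9) succ=(1,1) retry=(1,2)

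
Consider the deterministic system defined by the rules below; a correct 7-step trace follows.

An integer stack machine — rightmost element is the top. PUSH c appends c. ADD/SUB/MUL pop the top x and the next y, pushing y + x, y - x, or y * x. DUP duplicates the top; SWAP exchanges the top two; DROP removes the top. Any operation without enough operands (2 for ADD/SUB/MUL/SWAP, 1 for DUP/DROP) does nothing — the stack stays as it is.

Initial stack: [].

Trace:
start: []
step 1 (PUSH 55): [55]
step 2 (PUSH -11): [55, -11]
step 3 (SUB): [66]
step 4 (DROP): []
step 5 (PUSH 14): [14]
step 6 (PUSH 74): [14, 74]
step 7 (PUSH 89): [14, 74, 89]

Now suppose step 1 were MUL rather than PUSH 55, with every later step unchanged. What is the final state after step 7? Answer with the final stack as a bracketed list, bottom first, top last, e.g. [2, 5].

[14, 74, 89]

(re-executing from step 1 with the substitution; state before step 1: [])
step 1 (MUL): []
step 2 (PUSH -11): [-11]
step 3 (SUB): [-11]
step 4 (DROP): []
step 5 (PUSH 14): [14]
step 6 (PUSH 74): [14, 74]
step 7 (PUSH 89): [14, 74, 89]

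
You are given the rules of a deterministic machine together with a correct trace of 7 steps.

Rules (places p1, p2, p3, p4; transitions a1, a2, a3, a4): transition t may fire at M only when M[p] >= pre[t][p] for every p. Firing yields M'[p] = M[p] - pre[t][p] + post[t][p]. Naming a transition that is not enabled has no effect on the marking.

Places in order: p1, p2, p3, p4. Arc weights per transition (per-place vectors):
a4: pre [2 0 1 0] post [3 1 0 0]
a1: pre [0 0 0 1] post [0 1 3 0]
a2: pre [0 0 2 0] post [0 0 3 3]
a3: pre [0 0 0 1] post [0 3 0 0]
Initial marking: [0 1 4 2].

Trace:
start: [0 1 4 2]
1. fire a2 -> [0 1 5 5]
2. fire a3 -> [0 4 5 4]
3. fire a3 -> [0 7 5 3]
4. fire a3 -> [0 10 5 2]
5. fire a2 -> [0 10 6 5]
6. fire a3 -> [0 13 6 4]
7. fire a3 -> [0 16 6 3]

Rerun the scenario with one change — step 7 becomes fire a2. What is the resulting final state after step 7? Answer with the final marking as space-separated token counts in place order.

(re-executing from step 7 with the substitution; state before step 7: [0 13 6 4])
7. fire a2 -> [0 13 7 7]

0 13 7 7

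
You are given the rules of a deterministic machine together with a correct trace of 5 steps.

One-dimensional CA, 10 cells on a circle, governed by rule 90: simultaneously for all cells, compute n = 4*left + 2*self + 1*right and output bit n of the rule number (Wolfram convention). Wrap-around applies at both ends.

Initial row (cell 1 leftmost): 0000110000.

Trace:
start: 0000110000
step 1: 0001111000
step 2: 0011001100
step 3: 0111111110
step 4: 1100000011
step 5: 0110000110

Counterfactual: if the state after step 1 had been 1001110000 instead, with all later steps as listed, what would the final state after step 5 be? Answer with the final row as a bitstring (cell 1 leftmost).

state after step 1 := 1001110000
step 2: 0111011001
step 3: 0101011110
step 4: 1000010011
step 5: 1100101110

1100101110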